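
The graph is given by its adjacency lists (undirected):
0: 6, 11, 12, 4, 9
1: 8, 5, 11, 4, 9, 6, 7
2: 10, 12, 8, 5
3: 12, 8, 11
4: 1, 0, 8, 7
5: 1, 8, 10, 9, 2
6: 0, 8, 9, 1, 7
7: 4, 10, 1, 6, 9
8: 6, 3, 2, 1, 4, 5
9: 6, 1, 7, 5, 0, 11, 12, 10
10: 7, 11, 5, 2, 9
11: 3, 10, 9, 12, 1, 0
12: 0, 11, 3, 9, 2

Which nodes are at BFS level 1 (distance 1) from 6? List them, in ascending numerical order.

0, 1, 7, 8, 9

Level 0: 6
Level 1: 0, 1, 7, 8, 9
Level 2: 2, 3, 4, 5, 10, 11, 12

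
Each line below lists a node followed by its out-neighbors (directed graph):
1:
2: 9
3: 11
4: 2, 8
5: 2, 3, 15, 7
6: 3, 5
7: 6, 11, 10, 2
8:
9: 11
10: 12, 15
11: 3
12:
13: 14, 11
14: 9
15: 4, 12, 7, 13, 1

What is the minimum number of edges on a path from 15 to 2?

2

Level 0: 15
Level 1: 1, 4, 7, 12, 13
Level 2: 2, 6, 8, 10, 11, 14
Level 3: 3, 5, 9
2 first appears at level 2.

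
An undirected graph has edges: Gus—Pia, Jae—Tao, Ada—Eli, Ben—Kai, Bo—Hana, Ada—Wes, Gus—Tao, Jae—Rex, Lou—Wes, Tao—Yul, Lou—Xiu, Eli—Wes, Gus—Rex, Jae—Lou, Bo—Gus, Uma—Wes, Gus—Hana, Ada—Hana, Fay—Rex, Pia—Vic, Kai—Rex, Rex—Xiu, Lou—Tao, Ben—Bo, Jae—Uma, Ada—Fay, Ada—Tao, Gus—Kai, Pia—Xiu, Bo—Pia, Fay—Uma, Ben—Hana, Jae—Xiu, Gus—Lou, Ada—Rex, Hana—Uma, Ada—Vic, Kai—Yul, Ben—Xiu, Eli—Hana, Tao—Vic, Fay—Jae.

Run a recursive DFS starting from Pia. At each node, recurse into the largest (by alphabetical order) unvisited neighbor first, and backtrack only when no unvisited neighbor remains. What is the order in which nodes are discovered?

Visit Pia
Pia → Xiu
Xiu → Rex
Rex → Kai
Kai → Yul
Yul → Tao
Tao → Vic
Vic → Ada
Ada → Wes
Wes → Uma
Uma → Jae
Jae → Lou
Lou → Gus
Gus → Hana
Hana → Eli
Hana → Bo
Bo → Ben
Jae → Fay

Pia Xiu Rex Kai Yul Tao Vic Ada Wes Uma Jae Lou Gus Hana Eli Bo Ben Fay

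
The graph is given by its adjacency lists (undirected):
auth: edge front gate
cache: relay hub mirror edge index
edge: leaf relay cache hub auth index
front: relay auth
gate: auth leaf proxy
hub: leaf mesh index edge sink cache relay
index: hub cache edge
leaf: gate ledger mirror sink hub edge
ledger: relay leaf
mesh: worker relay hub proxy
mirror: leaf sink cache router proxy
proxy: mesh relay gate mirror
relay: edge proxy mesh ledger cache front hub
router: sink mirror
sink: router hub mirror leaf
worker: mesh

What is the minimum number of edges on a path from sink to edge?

Level 0: sink
Level 1: hub, leaf, mirror, router
Level 2: cache, edge, gate, index, ledger, mesh, proxy, relay
Level 3: auth, front, worker
edge first appears at level 2.

2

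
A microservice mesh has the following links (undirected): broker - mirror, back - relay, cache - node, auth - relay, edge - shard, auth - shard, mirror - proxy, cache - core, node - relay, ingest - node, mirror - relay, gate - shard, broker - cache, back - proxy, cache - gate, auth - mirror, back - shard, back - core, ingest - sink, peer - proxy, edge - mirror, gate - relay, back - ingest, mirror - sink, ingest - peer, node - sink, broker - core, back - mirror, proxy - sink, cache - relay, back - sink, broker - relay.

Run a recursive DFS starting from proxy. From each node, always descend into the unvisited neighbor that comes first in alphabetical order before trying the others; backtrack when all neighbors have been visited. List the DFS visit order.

Visit proxy
proxy → back
back → core
core → broker
broker → cache
cache → gate
gate → relay
relay → auth
auth → mirror
mirror → edge
edge → shard
mirror → sink
sink → ingest
ingest → node
ingest → peer

proxy back core broker cache gate relay auth mirror edge shard sink ingest node peer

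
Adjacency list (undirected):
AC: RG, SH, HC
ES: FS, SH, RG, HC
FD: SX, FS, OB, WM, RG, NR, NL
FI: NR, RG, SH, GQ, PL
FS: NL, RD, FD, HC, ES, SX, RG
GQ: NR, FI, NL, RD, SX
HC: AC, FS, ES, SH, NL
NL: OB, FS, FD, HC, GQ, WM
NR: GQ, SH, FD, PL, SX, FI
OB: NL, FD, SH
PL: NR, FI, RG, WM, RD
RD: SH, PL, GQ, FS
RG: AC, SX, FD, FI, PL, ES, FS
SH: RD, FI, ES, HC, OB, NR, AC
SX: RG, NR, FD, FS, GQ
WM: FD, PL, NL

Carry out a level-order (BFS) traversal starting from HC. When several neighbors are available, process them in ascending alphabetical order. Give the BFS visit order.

Visit HC; enqueue AC, ES, FS, NL, SH → queue [AC, ES, FS, NL, SH]
Visit AC; enqueue RG → queue [ES, FS, NL, SH, RG]
Visit ES → queue [FS, NL, SH, RG]
Visit FS; enqueue FD, RD, SX → queue [NL, SH, RG, FD, RD, SX]
Visit NL; enqueue GQ, OB, WM → queue [SH, RG, FD, RD, SX, GQ, OB, WM]
Visit SH; enqueue FI, NR → queue [RG, FD, RD, SX, GQ, OB, WM, FI, NR]
Visit RG; enqueue PL → queue [FD, RD, SX, GQ, OB, WM, FI, NR, PL]
Visit FD → queue [RD, SX, GQ, OB, WM, FI, NR, PL]
Visit RD → queue [SX, GQ, OB, WM, FI, NR, PL]
Visit SX → queue [GQ, OB, WM, FI, NR, PL]
Visit GQ → queue [OB, WM, FI, NR, PL]
Visit OB → queue [WM, FI, NR, PL]
Visit WM → queue [FI, NR, PL]
Visit FI → queue [NR, PL]
Visit NR → queue [PL]
Visit PL → queue []

HC AC ES FS NL SH RG FD RD SX GQ OB WM FI NR PL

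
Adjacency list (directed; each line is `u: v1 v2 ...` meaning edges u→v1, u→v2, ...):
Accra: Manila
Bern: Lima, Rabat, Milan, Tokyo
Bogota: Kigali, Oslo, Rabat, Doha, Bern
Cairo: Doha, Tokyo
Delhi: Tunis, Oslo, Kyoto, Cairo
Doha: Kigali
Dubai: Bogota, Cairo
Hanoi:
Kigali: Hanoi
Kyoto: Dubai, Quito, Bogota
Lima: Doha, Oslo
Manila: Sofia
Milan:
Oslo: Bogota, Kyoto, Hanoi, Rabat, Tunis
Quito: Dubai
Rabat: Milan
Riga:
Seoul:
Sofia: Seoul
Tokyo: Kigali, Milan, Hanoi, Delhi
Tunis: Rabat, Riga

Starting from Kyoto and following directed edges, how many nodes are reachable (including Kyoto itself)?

BFS from Kyoto visits: Kyoto, Quito, Dubai, Bogota, Cairo, Rabat, Oslo, Kigali, Doha, Bern, Tokyo, Milan, Tunis, Hanoi, Lima, Delhi, Riga
Reachable nodes: 17 of 21 total.

17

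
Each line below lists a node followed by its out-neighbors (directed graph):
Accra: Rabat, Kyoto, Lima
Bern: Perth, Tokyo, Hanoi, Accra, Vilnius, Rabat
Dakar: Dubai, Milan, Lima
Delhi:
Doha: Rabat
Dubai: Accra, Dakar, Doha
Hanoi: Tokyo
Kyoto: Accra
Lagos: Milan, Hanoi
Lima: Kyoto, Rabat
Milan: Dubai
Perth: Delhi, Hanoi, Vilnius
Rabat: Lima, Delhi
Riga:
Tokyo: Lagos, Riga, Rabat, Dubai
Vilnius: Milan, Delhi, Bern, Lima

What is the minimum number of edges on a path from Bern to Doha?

Level 0: Bern
Level 1: Accra, Hanoi, Perth, Rabat, Tokyo, Vilnius
Level 2: Delhi, Dubai, Kyoto, Lagos, Lima, Milan, Riga
Level 3: Dakar, Doha
Doha first appears at level 3.

3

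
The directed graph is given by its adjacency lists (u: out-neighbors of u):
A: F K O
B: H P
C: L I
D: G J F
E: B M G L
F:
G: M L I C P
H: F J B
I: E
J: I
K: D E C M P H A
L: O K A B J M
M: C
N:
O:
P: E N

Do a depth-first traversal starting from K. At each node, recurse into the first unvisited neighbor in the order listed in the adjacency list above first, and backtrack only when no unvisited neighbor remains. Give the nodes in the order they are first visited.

K D G M C L O A F B H J I E P N

Visit K
K → D
D → G
G → M
M → C
C → L
L → O
L → A
A → F
L → B
B → H
H → J
J → I
I → E
B → P
P → N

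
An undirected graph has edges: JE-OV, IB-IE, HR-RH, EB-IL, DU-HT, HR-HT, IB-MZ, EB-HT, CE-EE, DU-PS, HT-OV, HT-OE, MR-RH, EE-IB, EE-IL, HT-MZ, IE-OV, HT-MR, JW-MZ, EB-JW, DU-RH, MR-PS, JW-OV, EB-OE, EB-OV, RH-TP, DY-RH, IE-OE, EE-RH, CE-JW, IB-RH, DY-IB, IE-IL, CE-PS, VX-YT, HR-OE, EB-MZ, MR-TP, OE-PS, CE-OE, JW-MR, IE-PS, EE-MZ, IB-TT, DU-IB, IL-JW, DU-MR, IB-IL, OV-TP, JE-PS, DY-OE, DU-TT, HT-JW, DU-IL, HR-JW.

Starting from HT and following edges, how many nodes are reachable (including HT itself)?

20

BFS from HT visits: HT, OV, OE, MZ, MR, JW, HR, EB, DU, TP, JE, IE, PS, DY, CE, IB, EE, RH, IL, TT
Reachable nodes: 20 of 22 total.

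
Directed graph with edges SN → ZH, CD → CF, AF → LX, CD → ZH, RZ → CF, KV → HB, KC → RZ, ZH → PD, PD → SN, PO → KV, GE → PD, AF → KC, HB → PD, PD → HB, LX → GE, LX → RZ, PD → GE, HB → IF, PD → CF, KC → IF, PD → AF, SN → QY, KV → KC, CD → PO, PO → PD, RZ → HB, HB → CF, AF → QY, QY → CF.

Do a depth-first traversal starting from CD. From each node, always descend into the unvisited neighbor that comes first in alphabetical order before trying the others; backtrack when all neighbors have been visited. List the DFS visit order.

Visit CD
CD → CF
CD → PO
PO → KV
KV → HB
HB → IF
HB → PD
PD → AF
AF → KC
KC → RZ
AF → LX
LX → GE
AF → QY
PD → SN
SN → ZH

CD, CF, PO, KV, HB, IF, PD, AF, KC, RZ, LX, GE, QY, SN, ZH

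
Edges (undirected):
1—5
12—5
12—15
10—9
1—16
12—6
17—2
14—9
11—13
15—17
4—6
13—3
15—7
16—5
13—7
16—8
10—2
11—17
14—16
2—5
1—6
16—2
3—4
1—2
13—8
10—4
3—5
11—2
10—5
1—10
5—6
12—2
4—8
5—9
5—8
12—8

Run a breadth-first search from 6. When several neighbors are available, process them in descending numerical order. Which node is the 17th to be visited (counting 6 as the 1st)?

14

Visit 6; enqueue 12, 5, 4, 1 → queue [12, 5, 4, 1]
Visit 12; enqueue 15, 8, 2 → queue [5, 4, 1, 15, 8, 2]
Visit 5; enqueue 16, 10, 9, 3 → queue [4, 1, 15, 8, 2, 16, 10, 9, 3]
Visit 4 → queue [1, 15, 8, 2, 16, 10, 9, 3]
Visit 1 → queue [15, 8, 2, 16, 10, 9, 3]
Visit 15; enqueue 17, 7 → queue [8, 2, 16, 10, 9, 3, 17, 7]
Visit 8; enqueue 13 → queue [2, 16, 10, 9, 3, 17, 7, 13]
Visit 2; enqueue 11 → queue [16, 10, 9, 3, 17, 7, 13, 11]
Visit 16; enqueue 14 → queue [10, 9, 3, 17, 7, 13, 11, 14]
Visit 10 → queue [9, 3, 17, 7, 13, 11, 14]
Visit 9 → queue [3, 17, 7, 13, 11, 14]
Visit 3 → queue [17, 7, 13, 11, 14]
Visit 17 → queue [7, 13, 11, 14]
Visit 7 → queue [13, 11, 14]
Visit 13 → queue [11, 14]
Visit 11 → queue [14]
Visit 14 → queue []

Visit order: 6, 12, 5, 4, 1, 15, 8, 2, 16, 10, 9, 3, 17, 7, 13, 11, 14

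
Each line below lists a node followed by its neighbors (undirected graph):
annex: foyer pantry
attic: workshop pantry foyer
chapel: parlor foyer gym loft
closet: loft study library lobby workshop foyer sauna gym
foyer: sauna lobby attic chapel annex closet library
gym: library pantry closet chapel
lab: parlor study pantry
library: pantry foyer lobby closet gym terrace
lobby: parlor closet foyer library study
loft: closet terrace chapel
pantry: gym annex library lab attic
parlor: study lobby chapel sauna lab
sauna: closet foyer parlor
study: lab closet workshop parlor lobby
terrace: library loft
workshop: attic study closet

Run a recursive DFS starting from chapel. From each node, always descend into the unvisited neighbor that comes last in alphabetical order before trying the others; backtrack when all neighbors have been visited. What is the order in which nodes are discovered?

chapel, parlor, study, workshop, closet, sauna, foyer, lobby, library, terrace, loft, pantry, lab, gym, attic, annex

Visit chapel
chapel → parlor
parlor → study
study → workshop
workshop → closet
closet → sauna
sauna → foyer
foyer → lobby
lobby → library
library → terrace
terrace → loft
library → pantry
pantry → lab
pantry → gym
pantry → attic
pantry → annex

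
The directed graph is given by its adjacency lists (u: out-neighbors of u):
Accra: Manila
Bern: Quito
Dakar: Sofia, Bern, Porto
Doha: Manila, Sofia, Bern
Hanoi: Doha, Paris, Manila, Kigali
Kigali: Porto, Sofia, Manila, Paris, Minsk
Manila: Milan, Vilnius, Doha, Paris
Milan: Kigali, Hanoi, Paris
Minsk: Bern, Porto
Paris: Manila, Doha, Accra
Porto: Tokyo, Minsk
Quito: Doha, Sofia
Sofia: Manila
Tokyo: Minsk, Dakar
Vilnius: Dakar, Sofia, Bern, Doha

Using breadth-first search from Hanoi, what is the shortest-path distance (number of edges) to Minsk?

2

Level 0: Hanoi
Level 1: Doha, Kigali, Manila, Paris
Level 2: Accra, Bern, Milan, Minsk, Porto, Sofia, Vilnius
Level 3: Dakar, Quito, Tokyo
Minsk first appears at level 2.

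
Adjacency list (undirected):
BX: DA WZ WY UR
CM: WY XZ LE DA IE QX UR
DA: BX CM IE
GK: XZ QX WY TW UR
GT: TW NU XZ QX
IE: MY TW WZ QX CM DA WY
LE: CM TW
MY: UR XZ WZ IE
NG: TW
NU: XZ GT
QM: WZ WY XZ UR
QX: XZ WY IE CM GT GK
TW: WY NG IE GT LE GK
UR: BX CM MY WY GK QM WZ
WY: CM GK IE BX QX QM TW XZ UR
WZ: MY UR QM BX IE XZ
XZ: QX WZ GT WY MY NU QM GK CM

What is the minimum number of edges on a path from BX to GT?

Level 0: BX
Level 1: DA, UR, WY, WZ
Level 2: CM, GK, IE, MY, QM, QX, TW, XZ
Level 3: GT, LE, NG, NU
GT first appears at level 3.

3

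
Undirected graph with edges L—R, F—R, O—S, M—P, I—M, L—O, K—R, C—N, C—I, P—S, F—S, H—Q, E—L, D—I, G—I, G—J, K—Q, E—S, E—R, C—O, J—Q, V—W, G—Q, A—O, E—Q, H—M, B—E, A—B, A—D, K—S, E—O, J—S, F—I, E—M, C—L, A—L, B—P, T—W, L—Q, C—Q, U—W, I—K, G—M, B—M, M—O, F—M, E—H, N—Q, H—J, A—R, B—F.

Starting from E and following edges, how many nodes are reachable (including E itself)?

BFS from E visits: E, B, H, L, M, O, Q, R, S, A, F, P, J, C, G, I, K, N, D
Reachable nodes: 19 of 23 total.

19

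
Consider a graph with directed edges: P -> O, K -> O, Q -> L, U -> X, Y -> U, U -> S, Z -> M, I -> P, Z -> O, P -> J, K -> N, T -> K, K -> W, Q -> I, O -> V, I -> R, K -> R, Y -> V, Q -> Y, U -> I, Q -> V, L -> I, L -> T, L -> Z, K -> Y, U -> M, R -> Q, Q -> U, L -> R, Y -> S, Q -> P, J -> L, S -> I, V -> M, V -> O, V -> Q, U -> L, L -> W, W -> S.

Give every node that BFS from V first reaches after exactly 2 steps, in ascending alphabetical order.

Level 0: V
Level 1: M, O, Q
Level 2: I, L, P, U, Y
Level 3: J, R, S, T, W, X, Z
Level 4: K
Level 5: N

I, L, P, U, Y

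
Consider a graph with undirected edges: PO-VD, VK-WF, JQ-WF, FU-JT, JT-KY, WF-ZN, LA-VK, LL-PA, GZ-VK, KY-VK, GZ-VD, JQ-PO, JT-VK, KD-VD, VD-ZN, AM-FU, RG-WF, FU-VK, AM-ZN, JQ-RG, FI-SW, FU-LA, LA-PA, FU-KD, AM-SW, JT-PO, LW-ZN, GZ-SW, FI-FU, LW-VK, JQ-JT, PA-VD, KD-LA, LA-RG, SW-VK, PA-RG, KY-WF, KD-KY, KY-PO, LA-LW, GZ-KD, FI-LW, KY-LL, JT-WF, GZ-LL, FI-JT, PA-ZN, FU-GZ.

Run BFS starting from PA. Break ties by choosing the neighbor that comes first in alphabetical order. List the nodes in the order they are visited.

Visit PA; enqueue LA, LL, RG, VD, ZN → queue [LA, LL, RG, VD, ZN]
Visit LA; enqueue FU, KD, LW, VK → queue [LL, RG, VD, ZN, FU, KD, LW, VK]
Visit LL; enqueue GZ, KY → queue [RG, VD, ZN, FU, KD, LW, VK, GZ, KY]
Visit RG; enqueue JQ, WF → queue [VD, ZN, FU, KD, LW, VK, GZ, KY, JQ, WF]
Visit VD; enqueue PO → queue [ZN, FU, KD, LW, VK, GZ, KY, JQ, WF, PO]
Visit ZN; enqueue AM → queue [FU, KD, LW, VK, GZ, KY, JQ, WF, PO, AM]
Visit FU; enqueue FI, JT → queue [KD, LW, VK, GZ, KY, JQ, WF, PO, AM, FI, JT]
Visit KD → queue [LW, VK, GZ, KY, JQ, WF, PO, AM, FI, JT]
Visit LW → queue [VK, GZ, KY, JQ, WF, PO, AM, FI, JT]
Visit VK; enqueue SW → queue [GZ, KY, JQ, WF, PO, AM, FI, JT, SW]
Visit GZ → queue [KY, JQ, WF, PO, AM, FI, JT, SW]
Visit KY → queue [JQ, WF, PO, AM, FI, JT, SW]
Visit JQ → queue [WF, PO, AM, FI, JT, SW]
Visit WF → queue [PO, AM, FI, JT, SW]
Visit PO → queue [AM, FI, JT, SW]
Visit AM → queue [FI, JT, SW]
Visit FI → queue [JT, SW]
Visit JT → queue [SW]
Visit SW → queue []

PA LA LL RG VD ZN FU KD LW VK GZ KY JQ WF PO AM FI JT SW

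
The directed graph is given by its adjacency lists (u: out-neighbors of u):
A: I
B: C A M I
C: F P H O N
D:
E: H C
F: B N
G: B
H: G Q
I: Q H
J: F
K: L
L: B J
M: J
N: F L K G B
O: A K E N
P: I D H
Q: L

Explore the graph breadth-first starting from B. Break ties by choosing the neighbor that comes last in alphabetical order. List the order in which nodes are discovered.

Visit B; enqueue M, I, C, A → queue [M, I, C, A]
Visit M; enqueue J → queue [I, C, A, J]
Visit I; enqueue Q, H → queue [C, A, J, Q, H]
Visit C; enqueue P, O, N, F → queue [A, J, Q, H, P, O, N, F]
Visit A → queue [J, Q, H, P, O, N, F]
Visit J → queue [Q, H, P, O, N, F]
Visit Q; enqueue L → queue [H, P, O, N, F, L]
Visit H; enqueue G → queue [P, O, N, F, L, G]
Visit P; enqueue D → queue [O, N, F, L, G, D]
Visit O; enqueue K, E → queue [N, F, L, G, D, K, E]
Visit N → queue [F, L, G, D, K, E]
Visit F → queue [L, G, D, K, E]
Visit L → queue [G, D, K, E]
Visit G → queue [D, K, E]
Visit D → queue [K, E]
Visit K → queue [E]
Visit E → queue []

B, M, I, C, A, J, Q, H, P, O, N, F, L, G, D, K, E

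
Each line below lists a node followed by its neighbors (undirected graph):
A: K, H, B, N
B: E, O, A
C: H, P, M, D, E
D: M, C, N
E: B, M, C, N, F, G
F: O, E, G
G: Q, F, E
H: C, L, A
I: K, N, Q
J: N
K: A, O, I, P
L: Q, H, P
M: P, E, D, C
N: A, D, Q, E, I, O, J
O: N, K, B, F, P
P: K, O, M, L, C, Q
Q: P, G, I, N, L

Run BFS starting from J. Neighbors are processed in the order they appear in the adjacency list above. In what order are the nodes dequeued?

J → N → A → D → Q → E → I → O → K → H → B → M → C → P → G → L → F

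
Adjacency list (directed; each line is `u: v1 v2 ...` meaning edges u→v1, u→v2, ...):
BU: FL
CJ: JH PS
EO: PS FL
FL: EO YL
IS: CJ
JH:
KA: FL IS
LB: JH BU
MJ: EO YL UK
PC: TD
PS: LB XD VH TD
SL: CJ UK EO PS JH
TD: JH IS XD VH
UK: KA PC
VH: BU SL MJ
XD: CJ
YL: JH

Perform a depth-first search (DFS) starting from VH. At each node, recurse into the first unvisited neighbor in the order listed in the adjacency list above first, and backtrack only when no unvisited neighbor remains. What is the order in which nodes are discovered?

Visit VH
VH → BU
BU → FL
FL → EO
EO → PS
PS → LB
LB → JH
PS → XD
XD → CJ
PS → TD
TD → IS
FL → YL
VH → SL
SL → UK
UK → KA
UK → PC
VH → MJ

VH, BU, FL, EO, PS, LB, JH, XD, CJ, TD, IS, YL, SL, UK, KA, PC, MJ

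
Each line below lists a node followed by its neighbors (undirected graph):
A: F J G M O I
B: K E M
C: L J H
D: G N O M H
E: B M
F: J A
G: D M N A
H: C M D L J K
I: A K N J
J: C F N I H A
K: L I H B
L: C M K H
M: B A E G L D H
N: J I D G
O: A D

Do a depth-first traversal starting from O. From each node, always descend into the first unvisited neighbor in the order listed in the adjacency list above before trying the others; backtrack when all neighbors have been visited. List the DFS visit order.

O, A, F, J, C, L, M, B, K, I, N, D, G, H, E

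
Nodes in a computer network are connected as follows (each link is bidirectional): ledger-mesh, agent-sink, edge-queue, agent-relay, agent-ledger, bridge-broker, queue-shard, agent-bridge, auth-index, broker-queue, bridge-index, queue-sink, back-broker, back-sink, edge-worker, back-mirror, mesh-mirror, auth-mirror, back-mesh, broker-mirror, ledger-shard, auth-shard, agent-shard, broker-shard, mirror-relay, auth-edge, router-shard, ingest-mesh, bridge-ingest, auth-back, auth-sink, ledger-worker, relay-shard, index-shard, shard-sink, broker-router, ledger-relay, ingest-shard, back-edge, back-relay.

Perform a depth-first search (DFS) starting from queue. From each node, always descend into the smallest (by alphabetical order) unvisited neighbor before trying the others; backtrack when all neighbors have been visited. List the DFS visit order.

queue -> broker -> back -> auth -> edge -> worker -> ledger -> agent -> bridge -> index -> shard -> ingest -> mesh -> mirror -> relay -> router -> sink

Visit queue
queue → broker
broker → back
back → auth
auth → edge
edge → worker
worker → ledger
ledger → agent
agent → bridge
bridge → index
index → shard
shard → ingest
ingest → mesh
mesh → mirror
mirror → relay
shard → router
shard → sink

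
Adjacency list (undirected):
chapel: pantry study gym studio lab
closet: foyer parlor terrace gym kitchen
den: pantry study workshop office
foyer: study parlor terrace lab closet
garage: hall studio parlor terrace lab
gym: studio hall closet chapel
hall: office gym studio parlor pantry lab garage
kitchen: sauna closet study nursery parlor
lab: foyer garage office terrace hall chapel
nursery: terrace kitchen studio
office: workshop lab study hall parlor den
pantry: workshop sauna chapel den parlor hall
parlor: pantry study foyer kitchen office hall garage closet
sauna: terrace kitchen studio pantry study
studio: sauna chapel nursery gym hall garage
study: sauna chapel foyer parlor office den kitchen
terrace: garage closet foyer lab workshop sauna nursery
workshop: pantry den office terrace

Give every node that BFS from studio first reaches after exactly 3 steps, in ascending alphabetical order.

Level 0: studio
Level 1: chapel, garage, gym, hall, nursery, sauna
Level 2: closet, kitchen, lab, office, pantry, parlor, study, terrace
Level 3: den, foyer, workshop

den, foyer, workshop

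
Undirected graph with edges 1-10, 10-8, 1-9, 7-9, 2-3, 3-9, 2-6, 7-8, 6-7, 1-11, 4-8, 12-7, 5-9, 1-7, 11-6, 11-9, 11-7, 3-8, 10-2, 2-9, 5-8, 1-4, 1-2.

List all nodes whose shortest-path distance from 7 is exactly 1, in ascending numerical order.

1, 6, 8, 9, 11, 12

Level 0: 7
Level 1: 1, 6, 8, 9, 11, 12
Level 2: 2, 3, 4, 5, 10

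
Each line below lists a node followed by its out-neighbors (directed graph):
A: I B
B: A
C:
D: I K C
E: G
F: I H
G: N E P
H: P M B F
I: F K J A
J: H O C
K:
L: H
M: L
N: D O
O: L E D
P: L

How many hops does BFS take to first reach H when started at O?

Level 0: O
Level 1: D, E, L
Level 2: C, G, H, I, K
Level 3: A, B, F, J, M, N, P
H first appears at level 2.

2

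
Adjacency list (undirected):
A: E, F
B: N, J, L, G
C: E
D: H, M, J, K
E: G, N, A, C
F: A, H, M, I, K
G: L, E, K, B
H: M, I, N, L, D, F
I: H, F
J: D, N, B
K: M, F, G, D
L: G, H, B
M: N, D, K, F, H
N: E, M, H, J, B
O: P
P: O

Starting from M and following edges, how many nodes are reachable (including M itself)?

14

BFS from M visits: M, N, K, H, F, D, J, E, B, G, L, I, A, C
Reachable nodes: 14 of 16 total.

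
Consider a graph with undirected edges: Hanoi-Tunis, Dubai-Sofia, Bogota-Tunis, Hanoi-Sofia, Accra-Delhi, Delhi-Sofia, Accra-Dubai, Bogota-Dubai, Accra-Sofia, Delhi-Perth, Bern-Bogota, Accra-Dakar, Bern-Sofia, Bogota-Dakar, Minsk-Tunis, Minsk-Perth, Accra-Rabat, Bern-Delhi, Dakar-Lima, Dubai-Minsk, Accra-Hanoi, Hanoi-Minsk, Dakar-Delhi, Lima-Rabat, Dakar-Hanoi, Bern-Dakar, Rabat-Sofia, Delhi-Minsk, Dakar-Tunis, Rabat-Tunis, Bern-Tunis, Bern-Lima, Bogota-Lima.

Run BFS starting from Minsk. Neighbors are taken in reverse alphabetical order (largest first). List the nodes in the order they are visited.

Minsk → Tunis → Perth → Hanoi → Dubai → Delhi → Rabat → Dakar → Bogota → Bern → Sofia → Accra → Lima

Visit Minsk; enqueue Tunis, Perth, Hanoi, Dubai, Delhi → queue [Tunis, Perth, Hanoi, Dubai, Delhi]
Visit Tunis; enqueue Rabat, Dakar, Bogota, Bern → queue [Perth, Hanoi, Dubai, Delhi, Rabat, Dakar, Bogota, Bern]
Visit Perth → queue [Hanoi, Dubai, Delhi, Rabat, Dakar, Bogota, Bern]
Visit Hanoi; enqueue Sofia, Accra → queue [Dubai, Delhi, Rabat, Dakar, Bogota, Bern, Sofia, Accra]
Visit Dubai → queue [Delhi, Rabat, Dakar, Bogota, Bern, Sofia, Accra]
Visit Delhi → queue [Rabat, Dakar, Bogota, Bern, Sofia, Accra]
Visit Rabat; enqueue Lima → queue [Dakar, Bogota, Bern, Sofia, Accra, Lima]
Visit Dakar → queue [Bogota, Bern, Sofia, Accra, Lima]
Visit Bogota → queue [Bern, Sofia, Accra, Lima]
Visit Bern → queue [Sofia, Accra, Lima]
Visit Sofia → queue [Accra, Lima]
Visit Accra → queue [Lima]
Visit Lima → queue []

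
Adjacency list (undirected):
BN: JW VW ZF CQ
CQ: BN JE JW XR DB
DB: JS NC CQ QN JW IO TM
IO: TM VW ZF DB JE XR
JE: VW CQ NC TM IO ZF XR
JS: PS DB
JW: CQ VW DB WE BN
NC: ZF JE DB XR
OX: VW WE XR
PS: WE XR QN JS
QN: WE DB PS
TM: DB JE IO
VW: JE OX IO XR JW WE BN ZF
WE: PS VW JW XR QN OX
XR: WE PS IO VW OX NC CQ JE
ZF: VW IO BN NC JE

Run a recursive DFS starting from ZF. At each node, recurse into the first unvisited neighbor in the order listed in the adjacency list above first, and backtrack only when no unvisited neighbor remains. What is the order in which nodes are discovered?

Visit ZF
ZF → VW
VW → JE
JE → CQ
CQ → BN
BN → JW
JW → DB
DB → JS
JS → PS
PS → WE
WE → XR
XR → IO
IO → TM
XR → OX
XR → NC
WE → QN

ZF VW JE CQ BN JW DB JS PS WE XR IO TM OX NC QN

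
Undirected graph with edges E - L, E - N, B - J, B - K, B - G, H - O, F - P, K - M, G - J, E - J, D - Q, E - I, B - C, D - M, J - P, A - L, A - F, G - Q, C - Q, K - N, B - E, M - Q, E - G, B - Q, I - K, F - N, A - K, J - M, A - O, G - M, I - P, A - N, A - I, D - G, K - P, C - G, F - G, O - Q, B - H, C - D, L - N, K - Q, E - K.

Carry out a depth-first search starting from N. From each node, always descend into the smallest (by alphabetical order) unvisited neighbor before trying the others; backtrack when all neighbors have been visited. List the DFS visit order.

Visit N
N → A
A → F
F → G
G → B
B → C
C → D
D → M
M → J
J → E
E → I
I → K
K → P
K → Q
Q → O
O → H
E → L

N A F G B C D M J E I K P Q O H L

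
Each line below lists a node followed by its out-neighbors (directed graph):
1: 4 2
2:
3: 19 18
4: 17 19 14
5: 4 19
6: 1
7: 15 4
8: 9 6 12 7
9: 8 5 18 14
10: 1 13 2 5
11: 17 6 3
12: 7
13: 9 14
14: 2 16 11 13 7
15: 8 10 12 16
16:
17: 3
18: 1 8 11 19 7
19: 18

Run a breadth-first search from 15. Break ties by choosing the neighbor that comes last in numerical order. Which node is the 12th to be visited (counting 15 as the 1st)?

Visit 15; enqueue 16, 12, 10, 8 → queue [16, 12, 10, 8]
Visit 16 → queue [12, 10, 8]
Visit 12; enqueue 7 → queue [10, 8, 7]
Visit 10; enqueue 13, 5, 2, 1 → queue [8, 7, 13, 5, 2, 1]
Visit 8; enqueue 9, 6 → queue [7, 13, 5, 2, 1, 9, 6]
Visit 7; enqueue 4 → queue [13, 5, 2, 1, 9, 6, 4]
Visit 13; enqueue 14 → queue [5, 2, 1, 9, 6, 4, 14]
Visit 5; enqueue 19 → queue [2, 1, 9, 6, 4, 14, 19]
Visit 2 → queue [1, 9, 6, 4, 14, 19]
Visit 1 → queue [9, 6, 4, 14, 19]
Visit 9; enqueue 18 → queue [6, 4, 14, 19, 18]
Visit 6 → queue [4, 14, 19, 18]
Visit 4; enqueue 17 → queue [14, 19, 18, 17]
Visit 14; enqueue 11 → queue [19, 18, 17, 11]
Visit 19 → queue [18, 17, 11]
Visit 18 → queue [17, 11]
Visit 17; enqueue 3 → queue [11, 3]
Visit 11 → queue [3]
Visit 3 → queue []

Visit order: 15, 16, 12, 10, 8, 7, 13, 5, 2, 1, 9, 6, 4, 14, 19, 18, 17, 11, 3

6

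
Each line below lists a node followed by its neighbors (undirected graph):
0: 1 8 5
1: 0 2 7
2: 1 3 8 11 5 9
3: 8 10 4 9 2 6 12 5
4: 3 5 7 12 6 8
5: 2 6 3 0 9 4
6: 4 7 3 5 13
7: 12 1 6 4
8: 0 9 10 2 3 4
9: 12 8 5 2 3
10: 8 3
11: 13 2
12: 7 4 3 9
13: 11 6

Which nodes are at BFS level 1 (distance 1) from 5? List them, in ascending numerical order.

0, 2, 3, 4, 6, 9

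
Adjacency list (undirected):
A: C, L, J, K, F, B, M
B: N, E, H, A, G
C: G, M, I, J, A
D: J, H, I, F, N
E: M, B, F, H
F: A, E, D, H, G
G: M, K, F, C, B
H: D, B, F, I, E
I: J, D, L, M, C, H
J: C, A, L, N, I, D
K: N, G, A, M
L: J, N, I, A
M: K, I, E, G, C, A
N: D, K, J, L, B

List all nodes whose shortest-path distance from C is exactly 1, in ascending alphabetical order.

Level 0: C
Level 1: A, G, I, J, M
Level 2: B, D, E, F, H, K, L, N

A, G, I, J, M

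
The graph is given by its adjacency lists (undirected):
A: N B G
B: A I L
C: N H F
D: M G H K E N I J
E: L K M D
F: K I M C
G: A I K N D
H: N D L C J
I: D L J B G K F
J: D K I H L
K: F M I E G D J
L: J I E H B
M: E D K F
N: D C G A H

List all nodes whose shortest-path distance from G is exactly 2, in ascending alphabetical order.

Level 0: G
Level 1: A, D, I, K, N
Level 2: B, C, E, F, H, J, L, M

B, C, E, F, H, J, L, M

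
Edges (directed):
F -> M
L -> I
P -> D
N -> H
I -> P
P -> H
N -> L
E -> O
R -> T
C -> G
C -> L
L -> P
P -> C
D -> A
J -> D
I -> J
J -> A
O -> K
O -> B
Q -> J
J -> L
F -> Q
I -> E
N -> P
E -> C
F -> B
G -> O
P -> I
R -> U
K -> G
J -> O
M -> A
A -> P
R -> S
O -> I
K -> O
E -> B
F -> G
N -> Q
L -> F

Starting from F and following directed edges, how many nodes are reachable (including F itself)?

BFS from F visits: F, B, G, M, Q, O, A, J, I, K, P, D, L, E, C, H
Reachable nodes: 16 of 21 total.

16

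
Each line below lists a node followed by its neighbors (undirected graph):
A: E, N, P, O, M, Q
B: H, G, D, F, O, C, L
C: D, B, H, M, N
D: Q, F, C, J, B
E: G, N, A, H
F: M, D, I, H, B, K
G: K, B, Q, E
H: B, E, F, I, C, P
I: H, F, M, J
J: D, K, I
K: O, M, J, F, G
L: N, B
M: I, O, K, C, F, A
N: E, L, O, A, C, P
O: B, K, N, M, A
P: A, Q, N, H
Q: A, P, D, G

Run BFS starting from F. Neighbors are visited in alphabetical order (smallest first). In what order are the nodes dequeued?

F, B, D, H, I, K, M, C, G, L, O, J, Q, E, P, A, N

Visit F; enqueue B, D, H, I, K, M → queue [B, D, H, I, K, M]
Visit B; enqueue C, G, L, O → queue [D, H, I, K, M, C, G, L, O]
Visit D; enqueue J, Q → queue [H, I, K, M, C, G, L, O, J, Q]
Visit H; enqueue E, P → queue [I, K, M, C, G, L, O, J, Q, E, P]
Visit I → queue [K, M, C, G, L, O, J, Q, E, P]
Visit K → queue [M, C, G, L, O, J, Q, E, P]
Visit M; enqueue A → queue [C, G, L, O, J, Q, E, P, A]
Visit C; enqueue N → queue [G, L, O, J, Q, E, P, A, N]
Visit G → queue [L, O, J, Q, E, P, A, N]
Visit L → queue [O, J, Q, E, P, A, N]
Visit O → queue [J, Q, E, P, A, N]
Visit J → queue [Q, E, P, A, N]
Visit Q → queue [E, P, A, N]
Visit E → queue [P, A, N]
Visit P → queue [A, N]
Visit A → queue [N]
Visit N → queue []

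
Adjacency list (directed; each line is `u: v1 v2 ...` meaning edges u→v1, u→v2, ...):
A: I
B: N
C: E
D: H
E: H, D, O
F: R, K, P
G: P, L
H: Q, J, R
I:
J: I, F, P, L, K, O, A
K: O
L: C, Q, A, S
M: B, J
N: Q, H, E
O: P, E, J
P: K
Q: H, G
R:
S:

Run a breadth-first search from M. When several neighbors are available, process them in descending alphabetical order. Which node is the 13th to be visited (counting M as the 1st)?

Visit M; enqueue J, B → queue [J, B]
Visit J; enqueue P, O, L, K, I, F, A → queue [B, P, O, L, K, I, F, A]
Visit B; enqueue N → queue [P, O, L, K, I, F, A, N]
Visit P → queue [O, L, K, I, F, A, N]
Visit O; enqueue E → queue [L, K, I, F, A, N, E]
Visit L; enqueue S, Q, C → queue [K, I, F, A, N, E, S, Q, C]
Visit K → queue [I, F, A, N, E, S, Q, C]
Visit I → queue [F, A, N, E, S, Q, C]
Visit F; enqueue R → queue [A, N, E, S, Q, C, R]
Visit A → queue [N, E, S, Q, C, R]
Visit N; enqueue H → queue [E, S, Q, C, R, H]
Visit E; enqueue D → queue [S, Q, C, R, H, D]
Visit S → queue [Q, C, R, H, D]
Visit Q; enqueue G → queue [C, R, H, D, G]
Visit C → queue [R, H, D, G]
Visit R → queue [H, D, G]
Visit H → queue [D, G]
Visit D → queue [G]
Visit G → queue []

Visit order: M, J, B, P, O, L, K, I, F, A, N, E, S, Q, C, R, H, D, G

S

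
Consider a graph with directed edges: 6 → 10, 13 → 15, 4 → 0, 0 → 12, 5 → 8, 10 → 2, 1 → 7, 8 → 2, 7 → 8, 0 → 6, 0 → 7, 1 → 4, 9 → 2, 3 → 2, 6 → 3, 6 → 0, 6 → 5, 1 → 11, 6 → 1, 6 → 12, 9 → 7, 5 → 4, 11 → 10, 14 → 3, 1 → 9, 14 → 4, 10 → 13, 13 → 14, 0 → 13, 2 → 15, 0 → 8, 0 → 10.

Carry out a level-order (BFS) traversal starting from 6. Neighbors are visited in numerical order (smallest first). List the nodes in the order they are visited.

6 -> 0 -> 1 -> 3 -> 5 -> 10 -> 12 -> 7 -> 8 -> 13 -> 4 -> 9 -> 11 -> 2 -> 14 -> 15

Visit 6; enqueue 0, 1, 3, 5, 10, 12 → queue [0, 1, 3, 5, 10, 12]
Visit 0; enqueue 7, 8, 13 → queue [1, 3, 5, 10, 12, 7, 8, 13]
Visit 1; enqueue 4, 9, 11 → queue [3, 5, 10, 12, 7, 8, 13, 4, 9, 11]
Visit 3; enqueue 2 → queue [5, 10, 12, 7, 8, 13, 4, 9, 11, 2]
Visit 5 → queue [10, 12, 7, 8, 13, 4, 9, 11, 2]
Visit 10 → queue [12, 7, 8, 13, 4, 9, 11, 2]
Visit 12 → queue [7, 8, 13, 4, 9, 11, 2]
Visit 7 → queue [8, 13, 4, 9, 11, 2]
Visit 8 → queue [13, 4, 9, 11, 2]
Visit 13; enqueue 14, 15 → queue [4, 9, 11, 2, 14, 15]
Visit 4 → queue [9, 11, 2, 14, 15]
Visit 9 → queue [11, 2, 14, 15]
Visit 11 → queue [2, 14, 15]
Visit 2 → queue [14, 15]
Visit 14 → queue [15]
Visit 15 → queue []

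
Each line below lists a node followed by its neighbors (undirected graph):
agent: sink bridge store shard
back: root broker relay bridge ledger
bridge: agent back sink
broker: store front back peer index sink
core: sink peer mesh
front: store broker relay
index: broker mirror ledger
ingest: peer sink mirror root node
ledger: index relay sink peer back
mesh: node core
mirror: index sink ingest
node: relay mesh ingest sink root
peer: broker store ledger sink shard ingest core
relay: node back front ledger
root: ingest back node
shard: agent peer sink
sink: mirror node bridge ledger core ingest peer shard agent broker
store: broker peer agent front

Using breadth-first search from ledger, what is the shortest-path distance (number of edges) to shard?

2

Level 0: ledger
Level 1: back, index, peer, relay, sink
Level 2: agent, bridge, broker, core, front, ingest, mirror, node, root, shard, store
Level 3: mesh
shard first appears at level 2.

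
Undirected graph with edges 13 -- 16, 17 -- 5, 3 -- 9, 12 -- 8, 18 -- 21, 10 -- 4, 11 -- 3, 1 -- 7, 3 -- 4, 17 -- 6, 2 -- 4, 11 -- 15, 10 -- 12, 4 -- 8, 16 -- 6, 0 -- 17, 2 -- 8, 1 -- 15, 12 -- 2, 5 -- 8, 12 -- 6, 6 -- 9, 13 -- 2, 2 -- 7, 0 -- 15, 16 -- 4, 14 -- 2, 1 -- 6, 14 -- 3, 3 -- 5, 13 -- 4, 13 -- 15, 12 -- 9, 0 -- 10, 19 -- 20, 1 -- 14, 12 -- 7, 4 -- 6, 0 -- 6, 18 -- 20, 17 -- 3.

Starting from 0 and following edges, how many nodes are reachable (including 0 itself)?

18

BFS from 0 visits: 0, 6, 10, 15, 17, 1, 4, 9, 12, 16, 11, 13, 3, 5, 7, 14, 2, 8
Reachable nodes: 18 of 22 total.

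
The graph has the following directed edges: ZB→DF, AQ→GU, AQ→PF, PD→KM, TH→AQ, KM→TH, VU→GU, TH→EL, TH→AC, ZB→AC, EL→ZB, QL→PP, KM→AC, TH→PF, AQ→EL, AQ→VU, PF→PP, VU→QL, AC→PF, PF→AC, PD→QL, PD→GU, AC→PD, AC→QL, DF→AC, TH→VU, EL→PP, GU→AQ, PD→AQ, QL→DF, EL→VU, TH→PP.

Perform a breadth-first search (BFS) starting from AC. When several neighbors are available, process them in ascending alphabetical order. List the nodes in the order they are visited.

AC PD PF QL AQ GU KM PP DF EL VU TH ZB

Visit AC; enqueue PD, PF, QL → queue [PD, PF, QL]
Visit PD; enqueue AQ, GU, KM → queue [PF, QL, AQ, GU, KM]
Visit PF; enqueue PP → queue [QL, AQ, GU, KM, PP]
Visit QL; enqueue DF → queue [AQ, GU, KM, PP, DF]
Visit AQ; enqueue EL, VU → queue [GU, KM, PP, DF, EL, VU]
Visit GU → queue [KM, PP, DF, EL, VU]
Visit KM; enqueue TH → queue [PP, DF, EL, VU, TH]
Visit PP → queue [DF, EL, VU, TH]
Visit DF → queue [EL, VU, TH]
Visit EL; enqueue ZB → queue [VU, TH, ZB]
Visit VU → queue [TH, ZB]
Visit TH → queue [ZB]
Visit ZB → queue []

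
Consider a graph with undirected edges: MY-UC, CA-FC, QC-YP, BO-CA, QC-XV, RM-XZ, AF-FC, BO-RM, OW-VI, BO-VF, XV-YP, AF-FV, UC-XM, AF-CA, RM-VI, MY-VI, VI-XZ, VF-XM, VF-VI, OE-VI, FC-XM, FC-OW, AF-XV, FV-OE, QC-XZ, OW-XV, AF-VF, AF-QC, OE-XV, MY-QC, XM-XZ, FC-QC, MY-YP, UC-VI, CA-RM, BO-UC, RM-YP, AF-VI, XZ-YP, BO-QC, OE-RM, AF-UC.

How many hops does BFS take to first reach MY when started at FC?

Level 0: FC
Level 1: AF, CA, OW, QC, XM
Level 2: BO, FV, MY, RM, UC, VF, VI, XV, XZ, YP
Level 3: OE
MY first appears at level 2.

2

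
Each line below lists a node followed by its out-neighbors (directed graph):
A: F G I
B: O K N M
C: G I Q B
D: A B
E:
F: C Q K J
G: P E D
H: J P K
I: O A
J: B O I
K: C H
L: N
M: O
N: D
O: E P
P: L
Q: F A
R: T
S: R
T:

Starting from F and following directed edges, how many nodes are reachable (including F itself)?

BFS from F visits: F, Q, K, J, C, A, H, O, I, B, G, P, E, N, M, D, L
Reachable nodes: 17 of 20 total.

17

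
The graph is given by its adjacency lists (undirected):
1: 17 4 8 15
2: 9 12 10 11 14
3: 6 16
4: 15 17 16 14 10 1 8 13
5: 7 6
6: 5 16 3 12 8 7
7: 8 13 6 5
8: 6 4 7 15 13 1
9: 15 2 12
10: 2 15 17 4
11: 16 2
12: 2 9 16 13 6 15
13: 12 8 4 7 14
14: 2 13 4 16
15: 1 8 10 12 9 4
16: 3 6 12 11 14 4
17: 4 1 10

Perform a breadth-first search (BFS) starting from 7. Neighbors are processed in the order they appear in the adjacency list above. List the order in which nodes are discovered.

7 → 8 → 13 → 6 → 5 → 4 → 15 → 1 → 12 → 14 → 16 → 3 → 17 → 10 → 9 → 2 → 11

Visit 7; enqueue 8, 13, 6, 5 → queue [8, 13, 6, 5]
Visit 8; enqueue 4, 15, 1 → queue [13, 6, 5, 4, 15, 1]
Visit 13; enqueue 12, 14 → queue [6, 5, 4, 15, 1, 12, 14]
Visit 6; enqueue 16, 3 → queue [5, 4, 15, 1, 12, 14, 16, 3]
Visit 5 → queue [4, 15, 1, 12, 14, 16, 3]
Visit 4; enqueue 17, 10 → queue [15, 1, 12, 14, 16, 3, 17, 10]
Visit 15; enqueue 9 → queue [1, 12, 14, 16, 3, 17, 10, 9]
Visit 1 → queue [12, 14, 16, 3, 17, 10, 9]
Visit 12; enqueue 2 → queue [14, 16, 3, 17, 10, 9, 2]
Visit 14 → queue [16, 3, 17, 10, 9, 2]
Visit 16; enqueue 11 → queue [3, 17, 10, 9, 2, 11]
Visit 3 → queue [17, 10, 9, 2, 11]
Visit 17 → queue [10, 9, 2, 11]
Visit 10 → queue [9, 2, 11]
Visit 9 → queue [2, 11]
Visit 2 → queue [11]
Visit 11 → queue []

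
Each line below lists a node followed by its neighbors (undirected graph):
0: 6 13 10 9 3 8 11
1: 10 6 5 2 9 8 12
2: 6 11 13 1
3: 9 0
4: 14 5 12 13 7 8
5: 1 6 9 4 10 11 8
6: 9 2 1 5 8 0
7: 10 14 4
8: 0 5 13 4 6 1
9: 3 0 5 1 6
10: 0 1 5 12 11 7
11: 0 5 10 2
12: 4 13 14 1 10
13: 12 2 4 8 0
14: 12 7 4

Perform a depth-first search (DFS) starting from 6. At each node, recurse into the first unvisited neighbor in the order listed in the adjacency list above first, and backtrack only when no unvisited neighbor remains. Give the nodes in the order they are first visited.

6 9 3 0 13 12 4 14 7 10 1 5 11 2 8

Visit 6
6 → 9
9 → 3
3 → 0
0 → 13
13 → 12
12 → 4
4 → 14
14 → 7
7 → 10
10 → 1
1 → 5
5 → 11
11 → 2
5 → 8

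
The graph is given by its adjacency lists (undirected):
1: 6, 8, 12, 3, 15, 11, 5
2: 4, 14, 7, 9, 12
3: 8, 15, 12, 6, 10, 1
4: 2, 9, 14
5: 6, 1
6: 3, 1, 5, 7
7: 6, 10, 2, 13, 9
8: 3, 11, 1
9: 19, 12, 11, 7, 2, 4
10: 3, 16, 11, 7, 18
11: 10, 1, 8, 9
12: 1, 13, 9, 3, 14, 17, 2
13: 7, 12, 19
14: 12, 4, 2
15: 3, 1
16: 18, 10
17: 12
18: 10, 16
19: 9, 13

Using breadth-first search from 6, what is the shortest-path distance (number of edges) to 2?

2

Level 0: 6
Level 1: 1, 3, 5, 7
Level 2: 2, 8, 9, 10, 11, 12, 13, 15
Level 3: 4, 14, 16, 17, 18, 19
2 first appears at level 2.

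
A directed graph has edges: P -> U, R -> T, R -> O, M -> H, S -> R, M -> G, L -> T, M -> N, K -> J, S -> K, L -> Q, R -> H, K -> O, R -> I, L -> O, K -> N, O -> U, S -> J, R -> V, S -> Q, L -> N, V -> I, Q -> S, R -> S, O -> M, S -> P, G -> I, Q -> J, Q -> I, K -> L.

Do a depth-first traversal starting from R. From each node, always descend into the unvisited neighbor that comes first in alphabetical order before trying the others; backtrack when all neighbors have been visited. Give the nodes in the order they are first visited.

Visit R
R → H
R → I
R → O
O → M
M → G
M → N
O → U
R → S
S → J
S → K
K → L
L → Q
L → T
S → P
R → V

R, H, I, O, M, G, N, U, S, J, K, L, Q, T, P, V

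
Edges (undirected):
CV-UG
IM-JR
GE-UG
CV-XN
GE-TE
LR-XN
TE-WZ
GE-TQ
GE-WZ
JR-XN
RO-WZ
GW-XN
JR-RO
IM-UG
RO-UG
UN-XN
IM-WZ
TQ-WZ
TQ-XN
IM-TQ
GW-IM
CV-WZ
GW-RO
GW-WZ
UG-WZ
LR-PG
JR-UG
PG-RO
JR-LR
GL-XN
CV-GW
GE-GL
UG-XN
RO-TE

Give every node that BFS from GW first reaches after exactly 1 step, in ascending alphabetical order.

Level 0: GW
Level 1: CV, IM, RO, WZ, XN
Level 2: GE, GL, JR, LR, PG, TE, TQ, UG, UN

CV, IM, RO, WZ, XN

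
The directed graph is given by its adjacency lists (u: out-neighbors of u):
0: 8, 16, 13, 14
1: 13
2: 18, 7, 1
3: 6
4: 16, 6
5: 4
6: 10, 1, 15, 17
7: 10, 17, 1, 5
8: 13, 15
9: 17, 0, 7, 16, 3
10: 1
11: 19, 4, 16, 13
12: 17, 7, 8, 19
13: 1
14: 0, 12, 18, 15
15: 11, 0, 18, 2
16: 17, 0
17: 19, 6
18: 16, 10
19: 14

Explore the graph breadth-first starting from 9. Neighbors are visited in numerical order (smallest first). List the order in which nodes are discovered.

Visit 9; enqueue 0, 3, 7, 16, 17 → queue [0, 3, 7, 16, 17]
Visit 0; enqueue 8, 13, 14 → queue [3, 7, 16, 17, 8, 13, 14]
Visit 3; enqueue 6 → queue [7, 16, 17, 8, 13, 14, 6]
Visit 7; enqueue 1, 5, 10 → queue [16, 17, 8, 13, 14, 6, 1, 5, 10]
Visit 16 → queue [17, 8, 13, 14, 6, 1, 5, 10]
Visit 17; enqueue 19 → queue [8, 13, 14, 6, 1, 5, 10, 19]
Visit 8; enqueue 15 → queue [13, 14, 6, 1, 5, 10, 19, 15]
Visit 13 → queue [14, 6, 1, 5, 10, 19, 15]
Visit 14; enqueue 12, 18 → queue [6, 1, 5, 10, 19, 15, 12, 18]
Visit 6 → queue [1, 5, 10, 19, 15, 12, 18]
Visit 1 → queue [5, 10, 19, 15, 12, 18]
Visit 5; enqueue 4 → queue [10, 19, 15, 12, 18, 4]
Visit 10 → queue [19, 15, 12, 18, 4]
Visit 19 → queue [15, 12, 18, 4]
Visit 15; enqueue 2, 11 → queue [12, 18, 4, 2, 11]
Visit 12 → queue [18, 4, 2, 11]
Visit 18 → queue [4, 2, 11]
Visit 4 → queue [2, 11]
Visit 2 → queue [11]
Visit 11 → queue []

9 0 3 7 16 17 8 13 14 6 1 5 10 19 15 12 18 4 2 11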